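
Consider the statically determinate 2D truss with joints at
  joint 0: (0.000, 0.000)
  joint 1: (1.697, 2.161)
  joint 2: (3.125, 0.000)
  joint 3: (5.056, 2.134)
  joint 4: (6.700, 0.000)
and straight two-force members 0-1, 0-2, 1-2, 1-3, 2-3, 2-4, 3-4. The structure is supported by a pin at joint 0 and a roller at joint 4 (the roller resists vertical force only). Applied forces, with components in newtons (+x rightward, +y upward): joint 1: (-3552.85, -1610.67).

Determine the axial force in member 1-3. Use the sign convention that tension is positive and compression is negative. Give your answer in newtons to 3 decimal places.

1227.403

N=5 nodes, M=7 members, R=3 reactions → 2N=10, M+R=10
member 0 (0-1): L=2.7477, (cx,cy)=(0.6176,0.7865)
member 1 (0-2): L=3.1250, (cx,cy)=(1.0000,0.0000)
member 2 (1-2): L=2.5902, (cx,cy)=(0.5513,-0.8343)
member 3 (1-3): L=3.3591, (cx,cy)=(1.0000,-0.0080)
member 4 (2-3): L=2.8780, (cx,cy)=(0.6710,0.7415)
member 5 (2-4): L=3.5750, (cx,cy)=(1.0000,0.0000)
member 6 (3-4): L=2.6938, (cx,cy)=(0.6103,-0.7922)
solve A·x = −loads:
  F[0-1] = -2986.2590 N (compression)
  F[0-2] = -1708.4989 N (compression)
  F[1-2] = +872.7129 N (tension)
  F[1-3] = +1227.4031 N (tension)
  F[2-3] = -981.9421 N (compression)
  F[2-4] = -568.5208 N (compression)
  F[3-4] = +931.5666 N (tension)
  Rx@0 = +3552.8500 N
  Ry@0 = +2348.6404 N
  Ry@4 = -737.9704 N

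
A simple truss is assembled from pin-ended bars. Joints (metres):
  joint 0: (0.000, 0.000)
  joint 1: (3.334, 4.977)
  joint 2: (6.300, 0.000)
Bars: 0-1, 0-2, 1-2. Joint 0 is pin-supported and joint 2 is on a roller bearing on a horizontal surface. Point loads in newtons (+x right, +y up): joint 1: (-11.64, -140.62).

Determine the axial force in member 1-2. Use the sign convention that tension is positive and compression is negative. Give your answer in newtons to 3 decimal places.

-75.925

N=3 nodes, M=3 members, R=3 reactions → 2N=6, M+R=6
member 0 (0-1): L=5.9905, (cx,cy)=(0.5565,0.8308)
member 1 (0-2): L=6.3000, (cx,cy)=(1.0000,0.0000)
member 2 (1-2): L=5.7938, (cx,cy)=(0.5119,-0.8590)
solve A·x = −loads:
  F[0-1] = -90.7525 N (compression)
  F[0-2] = +38.8681 N (tension)
  F[1-2] = -75.9247 N (compression)
  Rx@0 = +11.6400 N
  Ry@0 = +75.3986 N
  Ry@2 = +65.2214 N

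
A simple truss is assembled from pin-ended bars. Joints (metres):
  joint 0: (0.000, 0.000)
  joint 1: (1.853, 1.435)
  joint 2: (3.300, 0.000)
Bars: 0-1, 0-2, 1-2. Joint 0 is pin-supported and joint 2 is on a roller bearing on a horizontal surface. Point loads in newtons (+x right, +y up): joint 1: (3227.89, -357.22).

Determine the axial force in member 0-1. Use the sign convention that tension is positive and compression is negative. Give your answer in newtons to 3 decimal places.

2036.645

N=3 nodes, M=3 members, R=3 reactions → 2N=6, M+R=6
member 0 (0-1): L=2.3437, (cx,cy)=(0.7906,0.6123)
member 1 (0-2): L=3.3000, (cx,cy)=(1.0000,0.0000)
member 2 (1-2): L=2.0379, (cx,cy)=(0.7100,-0.7042)
solve A·x = −loads:
  F[0-1] = +2036.6453 N (tension)
  F[0-2] = +1617.6427 N (tension)
  F[1-2] = -2278.2260 N (compression)
  Rx@0 = -3227.8900 N
  Ry@0 = -1247.0075 N
  Ry@2 = +1604.2275 N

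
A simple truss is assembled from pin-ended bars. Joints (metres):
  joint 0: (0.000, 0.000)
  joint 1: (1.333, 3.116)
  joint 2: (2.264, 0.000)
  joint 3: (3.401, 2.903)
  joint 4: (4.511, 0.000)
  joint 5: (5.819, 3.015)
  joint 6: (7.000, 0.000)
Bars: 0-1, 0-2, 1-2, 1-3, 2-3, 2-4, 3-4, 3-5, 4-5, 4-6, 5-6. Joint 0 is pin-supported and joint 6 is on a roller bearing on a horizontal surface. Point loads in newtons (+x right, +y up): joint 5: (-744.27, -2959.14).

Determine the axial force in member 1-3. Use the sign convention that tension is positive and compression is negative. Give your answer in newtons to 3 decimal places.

N=7 nodes, M=11 members, R=3 reactions → 2N=14, M+R=14
member 0 (0-1): L=3.3892, (cx,cy)=(0.3933,0.9194)
member 1 (0-2): L=2.2640, (cx,cy)=(1.0000,0.0000)
member 2 (1-2): L=3.2521, (cx,cy)=(0.2863,-0.9581)
member 3 (1-3): L=2.0789, (cx,cy)=(0.9947,-0.1025)
member 4 (2-3): L=3.1177, (cx,cy)=(0.3647,0.9311)
member 5 (2-4): L=2.2470, (cx,cy)=(1.0000,0.0000)
member 6 (3-4): L=3.1080, (cx,cy)=(0.3571,-0.9340)
member 7 (3-5): L=2.4206, (cx,cy)=(0.9989,0.0463)
member 8 (4-5): L=3.2865, (cx,cy)=(0.3980,0.9174)
member 9 (4-6): L=2.4890, (cx,cy)=(1.0000,0.0000)
member 10 (5-6): L=3.2381, (cx,cy)=(0.3647,-0.9311)
solve A·x = −loads:
  F[0-1] = -891.6827 N (compression)
  F[0-2] = -393.5588 N (compression)
  F[1-2] = +921.6916 N (tension)
  F[1-3] = -617.8203 N (compression)
  F[2-3] = -948.4359 N (compression)
  F[2-4] = +216.1838 N (tension)
  F[3-4] = +815.6284 N (tension)
  F[3-5] = -1253.0941 N (compression)
  F[4-5] = -830.4401 N (compression)
  F[4-6] = +837.9902 N (tension)
  F[5-6] = -2297.5924 N (compression)
  Rx@0 = +744.2700 N
  Ry@0 = +819.8169 N
  Ry@6 = +2139.3231 N

-617.820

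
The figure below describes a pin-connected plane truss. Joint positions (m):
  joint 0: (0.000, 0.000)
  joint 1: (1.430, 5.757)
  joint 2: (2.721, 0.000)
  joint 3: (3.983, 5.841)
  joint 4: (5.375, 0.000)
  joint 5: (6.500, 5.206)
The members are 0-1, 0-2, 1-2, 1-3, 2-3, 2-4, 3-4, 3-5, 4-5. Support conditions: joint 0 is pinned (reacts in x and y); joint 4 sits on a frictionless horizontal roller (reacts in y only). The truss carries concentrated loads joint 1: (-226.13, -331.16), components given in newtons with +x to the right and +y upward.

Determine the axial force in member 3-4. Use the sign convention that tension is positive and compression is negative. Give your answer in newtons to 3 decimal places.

N=6 nodes, M=9 members, R=3 reactions → 2N=12, M+R=12
member 0 (0-1): L=5.9319, (cx,cy)=(0.2411,0.9705)
member 1 (0-2): L=2.7210, (cx,cy)=(1.0000,0.0000)
member 2 (1-2): L=5.9000, (cx,cy)=(0.2188,-0.9758)
member 3 (1-3): L=2.5544, (cx,cy)=(0.9995,0.0329)
member 4 (2-3): L=5.9758, (cx,cy)=(0.2112,0.9774)
member 5 (2-4): L=2.6540, (cx,cy)=(1.0000,0.0000)
member 6 (3-4): L=6.0046, (cx,cy)=(0.2318,-0.9728)
member 7 (3-5): L=2.5959, (cx,cy)=(0.9696,-0.2446)
member 8 (4-5): L=5.3262, (cx,cy)=(0.2112,0.9774)
solve A·x = −loads:
  F[0-1] = -500.0030 N (compression)
  F[0-2] = -105.5954 N (compression)
  F[1-2] = +160.3020 N (tension)
  F[1-3] = +70.5572 N (tension)
  F[2-3] = -160.0265 N (compression)
  F[2-4] = -36.7237 N (compression)
  F[3-4] = +158.4125 N (tension)
  F[3-5] = +0.0000 N (tension)
  F[4-5] = -0.0000 N (compression)
  Rx@0 = +226.1300 N
  Ry@0 = +485.2570 N
  Ry@4 = -154.0970 N

158.413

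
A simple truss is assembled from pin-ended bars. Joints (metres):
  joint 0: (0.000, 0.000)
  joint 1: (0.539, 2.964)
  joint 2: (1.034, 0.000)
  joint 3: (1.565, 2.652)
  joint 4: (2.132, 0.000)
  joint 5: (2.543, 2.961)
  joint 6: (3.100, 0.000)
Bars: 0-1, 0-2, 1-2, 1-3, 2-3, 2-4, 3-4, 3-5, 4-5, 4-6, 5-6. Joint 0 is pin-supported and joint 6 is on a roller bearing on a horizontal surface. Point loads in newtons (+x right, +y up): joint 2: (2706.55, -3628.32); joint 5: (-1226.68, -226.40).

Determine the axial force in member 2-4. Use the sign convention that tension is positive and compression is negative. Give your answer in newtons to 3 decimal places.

N=7 nodes, M=11 members, R=3 reactions → 2N=14, M+R=14
member 0 (0-1): L=3.0126, (cx,cy)=(0.1789,0.9839)
member 1 (0-2): L=1.0340, (cx,cy)=(1.0000,0.0000)
member 2 (1-2): L=3.0050, (cx,cy)=(0.1647,-0.9863)
member 3 (1-3): L=1.0724, (cx,cy)=(0.9567,-0.2909)
member 4 (2-3): L=2.7046, (cx,cy)=(0.1963,0.9805)
member 5 (2-4): L=1.0980, (cx,cy)=(1.0000,0.0000)
member 6 (3-4): L=2.7119, (cx,cy)=(0.2091,-0.9779)
member 7 (3-5): L=1.0257, (cx,cy)=(0.9535,0.3013)
member 8 (4-5): L=2.9894, (cx,cy)=(0.1375,0.9905)
member 9 (4-6): L=0.9680, (cx,cy)=(1.0000,0.0000)
member 10 (5-6): L=3.0129, (cx,cy)=(0.1849,-0.9828)
solve A·x = −loads:
  F[0-1] = -3689.9955 N (compression)
  F[0-2] = +2140.0642 N (tension)
  F[1-2] = +4092.0927 N (tension)
  F[1-3] = -1394.5824 N (compression)
  F[2-3] = -415.9699 N (compression)
  F[2-4] = +189.2422 N (tension)
  F[3-4] = -426.4792 N (compression)
  F[3-5] = -1391.4024 N (compression)
  F[4-5] = +421.0522 N (tension)
  F[4-6] = +42.1868 N (tension)
  F[5-6] = -228.1975 N (compression)
  Rx@0 = -1479.8700 N
  Ry@0 = +3630.4559 N
  Ry@6 = +224.2641 N

189.242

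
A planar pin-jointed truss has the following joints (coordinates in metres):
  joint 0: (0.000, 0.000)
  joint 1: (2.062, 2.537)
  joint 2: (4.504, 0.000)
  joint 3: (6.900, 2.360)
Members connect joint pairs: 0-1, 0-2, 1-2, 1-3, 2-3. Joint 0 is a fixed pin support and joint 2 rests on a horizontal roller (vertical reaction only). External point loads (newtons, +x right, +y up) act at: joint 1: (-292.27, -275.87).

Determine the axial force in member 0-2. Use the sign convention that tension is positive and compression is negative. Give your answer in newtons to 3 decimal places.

-36.896

N=4 nodes, M=5 members, R=3 reactions → 2N=8, M+R=8
member 0 (0-1): L=3.2693, (cx,cy)=(0.6307,0.7760)
member 1 (0-2): L=4.5040, (cx,cy)=(1.0000,0.0000)
member 2 (1-2): L=3.5213, (cx,cy)=(0.6935,-0.7205)
member 3 (1-3): L=4.8412, (cx,cy)=(0.9993,-0.0366)
member 4 (2-3): L=3.3631, (cx,cy)=(0.7124,0.7017)
solve A·x = −loads:
  F[0-1] = -404.8931 N (compression)
  F[0-2] = -36.8961 N (compression)
  F[1-2] = +53.2037 N (tension)
  F[1-3] = +0.0000 N (tension)
  F[2-3] = -0.0000 N (compression)
  Rx@0 = +292.2700 N
  Ry@0 = +314.2015 N
  Ry@2 = -38.3315 N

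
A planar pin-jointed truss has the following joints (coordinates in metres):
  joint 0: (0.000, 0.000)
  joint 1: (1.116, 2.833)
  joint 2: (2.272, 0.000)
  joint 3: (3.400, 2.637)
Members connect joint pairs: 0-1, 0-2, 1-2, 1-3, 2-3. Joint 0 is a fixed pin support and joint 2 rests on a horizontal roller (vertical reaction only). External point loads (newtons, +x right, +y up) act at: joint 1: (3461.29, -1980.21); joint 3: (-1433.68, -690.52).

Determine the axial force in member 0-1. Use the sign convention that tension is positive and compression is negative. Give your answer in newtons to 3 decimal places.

2135.869

N=4 nodes, M=5 members, R=3 reactions → 2N=8, M+R=8
member 0 (0-1): L=3.0449, (cx,cy)=(0.3665,0.9304)
member 1 (0-2): L=2.2720, (cx,cy)=(1.0000,0.0000)
member 2 (1-2): L=3.0598, (cx,cy)=(0.3778,-0.9259)
member 3 (1-3): L=2.2924, (cx,cy)=(0.9963,-0.0855)
member 4 (2-3): L=2.8681, (cx,cy)=(0.3933,0.9194)
solve A·x = −loads:
  F[0-1] = +2135.8691 N (tension)
  F[0-2] = +1244.7800 N (tension)
  F[1-2] = -4183.2666 N (compression)
  F[1-3] = -1102.0343 N (compression)
  F[2-3] = -853.5251 N (compression)
  Rx@0 = -2027.6100 N
  Ry@0 = -1987.2378 N
  Ry@2 = +4657.9678 N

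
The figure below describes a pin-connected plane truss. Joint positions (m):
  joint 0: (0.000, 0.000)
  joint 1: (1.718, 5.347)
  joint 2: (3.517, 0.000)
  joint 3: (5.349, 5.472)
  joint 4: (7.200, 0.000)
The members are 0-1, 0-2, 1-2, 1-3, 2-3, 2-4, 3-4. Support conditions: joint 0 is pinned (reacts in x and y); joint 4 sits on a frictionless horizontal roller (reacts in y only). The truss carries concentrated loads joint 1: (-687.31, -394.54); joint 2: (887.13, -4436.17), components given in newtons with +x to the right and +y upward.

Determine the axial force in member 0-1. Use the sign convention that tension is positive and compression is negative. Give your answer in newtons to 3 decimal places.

-3235.125

N=5 nodes, M=7 members, R=3 reactions → 2N=10, M+R=10
member 0 (0-1): L=5.6162, (cx,cy)=(0.3059,0.9521)
member 1 (0-2): L=3.5170, (cx,cy)=(1.0000,0.0000)
member 2 (1-2): L=5.6415, (cx,cy)=(0.3189,-0.9478)
member 3 (1-3): L=3.6332, (cx,cy)=(0.9994,0.0344)
member 4 (2-3): L=5.7705, (cx,cy)=(0.3175,0.9483)
member 5 (2-4): L=3.6830, (cx,cy)=(1.0000,0.0000)
member 6 (3-4): L=5.7766, (cx,cy)=(0.3204,-0.9473)
solve A·x = −loads:
  F[0-1] = -3235.1255 N (compression)
  F[0-2] = +1189.4438 N (tension)
  F[1-2] = +2790.1322 N (tension)
  F[1-3] = -1192.7523 N (compression)
  F[2-3] = +1889.4491 N (tension)
  F[2-4] = +592.1929 N (tension)
  F[3-4] = -1848.1120 N (compression)
  Rx@0 = -199.8200 N
  Ry@0 = +3080.0457 N
  Ry@4 = +1750.6643 N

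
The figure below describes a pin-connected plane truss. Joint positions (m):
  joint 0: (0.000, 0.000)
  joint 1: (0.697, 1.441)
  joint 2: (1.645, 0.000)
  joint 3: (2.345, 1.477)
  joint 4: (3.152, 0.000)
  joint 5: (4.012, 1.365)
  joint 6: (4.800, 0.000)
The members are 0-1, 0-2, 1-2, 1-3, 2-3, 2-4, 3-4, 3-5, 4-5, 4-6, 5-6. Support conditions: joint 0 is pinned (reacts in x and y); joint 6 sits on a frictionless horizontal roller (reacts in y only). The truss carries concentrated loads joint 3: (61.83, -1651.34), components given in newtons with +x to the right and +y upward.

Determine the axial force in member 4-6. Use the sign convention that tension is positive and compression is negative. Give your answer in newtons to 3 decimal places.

476.711

N=7 nodes, M=11 members, R=3 reactions → 2N=14, M+R=14
member 0 (0-1): L=1.6007, (cx,cy)=(0.4354,0.9002)
member 1 (0-2): L=1.6450, (cx,cy)=(1.0000,0.0000)
member 2 (1-2): L=1.7249, (cx,cy)=(0.5496,-0.8354)
member 3 (1-3): L=1.6484, (cx,cy)=(0.9998,0.0218)
member 4 (2-3): L=1.6345, (cx,cy)=(0.4283,0.9037)
member 5 (2-4): L=1.5070, (cx,cy)=(1.0000,0.0000)
member 6 (3-4): L=1.6831, (cx,cy)=(0.4795,-0.8776)
member 7 (3-5): L=1.6708, (cx,cy)=(0.9978,-0.0670)
member 8 (4-5): L=1.6133, (cx,cy)=(0.5331,0.8461)
member 9 (4-6): L=1.6480, (cx,cy)=(1.0000,0.0000)
member 10 (5-6): L=1.5761, (cx,cy)=(0.5000,-0.8660)
solve A·x = −loads:
  F[0-1] = -917.0689 N (compression)
  F[0-2] = +461.1496 N (tension)
  F[1-2] = +963.9061 N (tension)
  F[1-3] = -929.3097 N (compression)
  F[2-3] = -891.1302 N (compression)
  F[2-4] = +1372.5627 N (tension)
  F[3-4] = -867.7643 N (compression)
  F[3-5] = -958.6466 N (compression)
  F[4-5] = +900.0484 N (tension)
  F[4-6] = +476.7106 N (tension)
  F[5-6] = -953.4965 N (compression)
  Rx@0 = -61.8300 N
  Ry@0 = +825.5660 N
  Ry@6 = +825.7740 N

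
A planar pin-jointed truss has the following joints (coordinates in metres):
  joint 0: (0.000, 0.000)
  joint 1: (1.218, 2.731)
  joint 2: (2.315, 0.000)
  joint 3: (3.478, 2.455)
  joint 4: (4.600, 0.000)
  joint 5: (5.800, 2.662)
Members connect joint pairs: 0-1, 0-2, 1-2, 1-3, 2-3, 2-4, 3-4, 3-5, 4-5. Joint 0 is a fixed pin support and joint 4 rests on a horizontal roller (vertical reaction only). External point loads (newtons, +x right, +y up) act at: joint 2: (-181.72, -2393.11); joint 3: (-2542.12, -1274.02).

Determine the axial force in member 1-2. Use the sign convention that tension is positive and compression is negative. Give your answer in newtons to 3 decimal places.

3413.112

N=6 nodes, M=9 members, R=3 reactions → 2N=12, M+R=12
member 0 (0-1): L=2.9903, (cx,cy)=(0.4073,0.9133)
member 1 (0-2): L=2.3150, (cx,cy)=(1.0000,0.0000)
member 2 (1-2): L=2.9431, (cx,cy)=(0.3727,-0.9279)
member 3 (1-3): L=2.2768, (cx,cy)=(0.9926,-0.1212)
member 4 (2-3): L=2.7165, (cx,cy)=(0.4281,0.9037)
member 5 (2-4): L=2.2850, (cx,cy)=(1.0000,0.0000)
member 6 (3-4): L=2.6992, (cx,cy)=(0.4157,-0.9095)
member 7 (3-5): L=2.3312, (cx,cy)=(0.9960,0.0888)
member 8 (4-5): L=2.9200, (cx,cy)=(0.4110,0.9117)
solve A·x = −loads:
  F[0-1] = -3127.4075 N (compression)
  F[0-2] = -1449.9931 N (compression)
  F[1-2] = +3413.1125 N (tension)
  F[1-3] = -2564.9584 N (compression)
  F[2-3] = -856.5043 N (compression)
  F[2-4] = +370.6074 N (tension)
  F[3-4] = -891.5857 N (compression)
  F[3-5] = -0.0000 N (tension)
  F[4-5] = +0.0000 N (tension)
  Rx@0 = +2723.8400 N
  Ry@0 = +2856.2199 N
  Ry@4 = +810.9101 N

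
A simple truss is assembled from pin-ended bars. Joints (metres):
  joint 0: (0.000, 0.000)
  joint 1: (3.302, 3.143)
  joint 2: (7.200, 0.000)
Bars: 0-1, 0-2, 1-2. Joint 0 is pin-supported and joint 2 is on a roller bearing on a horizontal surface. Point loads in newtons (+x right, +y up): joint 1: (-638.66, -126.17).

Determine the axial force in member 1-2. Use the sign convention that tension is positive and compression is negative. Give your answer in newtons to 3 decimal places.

N=3 nodes, M=3 members, R=3 reactions → 2N=6, M+R=6
member 0 (0-1): L=4.5587, (cx,cy)=(0.7243,0.6895)
member 1 (0-2): L=7.2000, (cx,cy)=(1.0000,0.0000)
member 2 (1-2): L=5.0073, (cx,cy)=(0.7785,-0.6277)
solve A·x = −loads:
  F[0-1] = -503.4428 N (compression)
  F[0-2] = -274.0008 N (compression)
  F[1-2] = +351.9751 N (tension)
  Rx@0 = +638.6600 N
  Ry@0 = +347.0999 N
  Ry@2 = -220.9299 N

351.975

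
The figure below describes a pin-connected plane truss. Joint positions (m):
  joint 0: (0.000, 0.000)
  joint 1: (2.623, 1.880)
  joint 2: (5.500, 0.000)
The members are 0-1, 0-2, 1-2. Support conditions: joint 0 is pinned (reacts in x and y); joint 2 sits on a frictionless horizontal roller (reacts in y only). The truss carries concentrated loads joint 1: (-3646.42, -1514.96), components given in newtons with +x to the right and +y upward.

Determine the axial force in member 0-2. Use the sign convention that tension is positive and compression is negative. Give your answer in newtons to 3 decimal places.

N=3 nodes, M=3 members, R=3 reactions → 2N=6, M+R=6
member 0 (0-1): L=3.2272, (cx,cy)=(0.8128,0.5826)
member 1 (0-2): L=5.5000, (cx,cy)=(1.0000,0.0000)
member 2 (1-2): L=3.4368, (cx,cy)=(0.8371,-0.5470)
solve A·x = −loads:
  F[0-1] = -3499.8743 N (compression)
  F[0-2] = -801.7563 N (compression)
  F[1-2] = +957.7576 N (tension)
  Rx@0 = +3646.4200 N
  Ry@0 = +2038.8745 N
  Ry@2 = -523.9145 N

-801.756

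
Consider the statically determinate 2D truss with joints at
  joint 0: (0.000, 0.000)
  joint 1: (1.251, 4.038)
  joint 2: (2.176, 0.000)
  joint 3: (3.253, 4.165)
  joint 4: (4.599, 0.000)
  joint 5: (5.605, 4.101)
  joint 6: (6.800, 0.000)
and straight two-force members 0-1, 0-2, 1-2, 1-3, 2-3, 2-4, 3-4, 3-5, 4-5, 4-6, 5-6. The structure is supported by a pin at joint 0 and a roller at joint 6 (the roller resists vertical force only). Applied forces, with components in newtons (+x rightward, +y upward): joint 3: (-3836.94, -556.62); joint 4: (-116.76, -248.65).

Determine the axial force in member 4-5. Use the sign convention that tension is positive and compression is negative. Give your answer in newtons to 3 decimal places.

-1943.862

N=7 nodes, M=11 members, R=3 reactions → 2N=14, M+R=14
member 0 (0-1): L=4.2273, (cx,cy)=(0.2959,0.9552)
member 1 (0-2): L=2.1760, (cx,cy)=(1.0000,0.0000)
member 2 (1-2): L=4.1426, (cx,cy)=(0.2233,-0.9748)
member 3 (1-3): L=2.0060, (cx,cy)=(0.9980,0.0633)
member 4 (2-3): L=4.3020, (cx,cy)=(0.2503,0.9682)
member 5 (2-4): L=2.4230, (cx,cy)=(1.0000,0.0000)
member 6 (3-4): L=4.3771, (cx,cy)=(0.3075,-0.9515)
member 7 (3-5): L=2.3529, (cx,cy)=(0.9996,-0.0272)
member 8 (4-5): L=4.2226, (cx,cy)=(0.2382,0.9712)
member 9 (4-6): L=2.2010, (cx,cy)=(1.0000,0.0000)
member 10 (5-6): L=4.2716, (cx,cy)=(0.2798,-0.9601)
solve A·x = −loads:
  F[0-1] = -2848.5382 N (compression)
  F[0-2] = -3110.7309 N (compression)
  F[1-2] = +2697.3712 N (tension)
  F[1-3] = -1448.1706 N (compression)
  F[2-3] = -2715.7493 N (compression)
  F[2-4] = -1828.5493 N (compression)
  F[3-4] = +2245.3378 N (tension)
  F[3-5] = +1021.7034 N (tension)
  F[4-5] = -1943.8617 N (compression)
  F[4-6] = -558.2147 N (compression)
  F[5-6] = +1995.3537 N (tension)
  Rx@0 = +3953.7000 N
  Ry@0 = +2720.9507 N
  Ry@6 = -1915.6807 N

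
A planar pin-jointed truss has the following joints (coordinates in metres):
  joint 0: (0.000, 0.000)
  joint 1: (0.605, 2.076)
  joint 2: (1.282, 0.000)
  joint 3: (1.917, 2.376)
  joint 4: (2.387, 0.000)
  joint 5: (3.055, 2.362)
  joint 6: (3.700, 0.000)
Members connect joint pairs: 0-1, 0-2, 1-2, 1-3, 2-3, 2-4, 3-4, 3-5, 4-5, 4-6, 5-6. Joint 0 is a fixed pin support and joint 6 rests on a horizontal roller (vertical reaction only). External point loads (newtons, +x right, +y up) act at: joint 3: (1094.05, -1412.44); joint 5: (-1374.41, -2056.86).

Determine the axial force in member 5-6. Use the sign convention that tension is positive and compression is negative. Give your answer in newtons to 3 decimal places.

N=7 nodes, M=11 members, R=3 reactions → 2N=14, M+R=14
member 0 (0-1): L=2.1624, (cx,cy)=(0.2798,0.9601)
member 1 (0-2): L=1.2820, (cx,cy)=(1.0000,0.0000)
member 2 (1-2): L=2.1836, (cx,cy)=(0.3100,-0.9507)
member 3 (1-3): L=1.3459, (cx,cy)=(0.9748,0.2229)
member 4 (2-3): L=2.4594, (cx,cy)=(0.2582,0.9661)
member 5 (2-4): L=1.1050, (cx,cy)=(1.0000,0.0000)
member 6 (3-4): L=2.4220, (cx,cy)=(0.1941,-0.9810)
member 7 (3-5): L=1.1381, (cx,cy)=(0.9999,-0.0123)
member 8 (4-5): L=2.4546, (cx,cy)=(0.2721,0.9623)
member 9 (4-6): L=1.3130, (cx,cy)=(1.0000,0.0000)
member 10 (5-6): L=2.4485, (cx,cy)=(0.2634,-0.9647)
solve A·x = −loads:
  F[0-1] = -1264.5434 N (compression)
  F[0-2] = +73.4427 N (tension)
  F[1-2] = +1109.1635 N (tension)
  F[1-3] = -715.6930 N (compression)
  F[2-3] = -1091.5184 N (compression)
  F[2-4] = +699.1497 N (tension)
  F[3-4] = -176.6703 N (compression)
  F[3-5] = -2039.4309 N (compression)
  F[4-5] = +180.1096 N (tension)
  F[4-6] = +615.8521 N (tension)
  F[5-6] = -2337.8346 N (compression)
  Rx@0 = +280.3600 N
  Ry@0 = +1214.0402 N
  Ry@6 = +2255.2598 N

-2337.835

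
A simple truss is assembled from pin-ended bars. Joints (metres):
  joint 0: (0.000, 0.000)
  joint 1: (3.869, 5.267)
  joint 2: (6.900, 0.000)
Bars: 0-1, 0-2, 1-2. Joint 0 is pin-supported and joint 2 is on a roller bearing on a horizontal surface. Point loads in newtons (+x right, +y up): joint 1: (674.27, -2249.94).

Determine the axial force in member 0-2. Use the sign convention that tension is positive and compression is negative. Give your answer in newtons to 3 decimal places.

1022.201

N=3 nodes, M=3 members, R=3 reactions → 2N=6, M+R=6
member 0 (0-1): L=6.5353, (cx,cy)=(0.5920,0.8059)
member 1 (0-2): L=6.9000, (cx,cy)=(1.0000,0.0000)
member 2 (1-2): L=6.0769, (cx,cy)=(0.4988,-0.8667)
solve A·x = −loads:
  F[0-1] = -587.7081 N (compression)
  F[0-2] = +1022.2012 N (tension)
  F[1-2] = -2049.4145 N (compression)
  Rx@0 = -674.2700 N
  Ry@0 = +473.6504 N
  Ry@2 = +1776.2896 N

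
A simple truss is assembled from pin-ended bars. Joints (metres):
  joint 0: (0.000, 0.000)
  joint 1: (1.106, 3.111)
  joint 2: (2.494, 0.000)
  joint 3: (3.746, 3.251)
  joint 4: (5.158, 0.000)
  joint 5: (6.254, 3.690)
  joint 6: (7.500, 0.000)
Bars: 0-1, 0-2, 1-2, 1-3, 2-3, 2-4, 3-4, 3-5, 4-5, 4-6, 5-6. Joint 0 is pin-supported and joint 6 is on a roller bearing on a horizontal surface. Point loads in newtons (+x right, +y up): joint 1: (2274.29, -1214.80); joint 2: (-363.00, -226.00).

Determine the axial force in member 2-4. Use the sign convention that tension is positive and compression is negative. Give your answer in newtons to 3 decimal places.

1382.976

N=7 nodes, M=11 members, R=3 reactions → 2N=14, M+R=14
member 0 (0-1): L=3.3018, (cx,cy)=(0.3350,0.9422)
member 1 (0-2): L=2.4940, (cx,cy)=(1.0000,0.0000)
member 2 (1-2): L=3.4066, (cx,cy)=(0.4074,-0.9132)
member 3 (1-3): L=2.6437, (cx,cy)=(0.9986,0.0530)
member 4 (2-3): L=3.4837, (cx,cy)=(0.3594,0.9332)
member 5 (2-4): L=2.6640, (cx,cy)=(1.0000,0.0000)
member 6 (3-4): L=3.5444, (cx,cy)=(0.3984,-0.9172)
member 7 (3-5): L=2.5461, (cx,cy)=(0.9850,0.1724)
member 8 (4-5): L=3.8493, (cx,cy)=(0.2847,0.9586)
member 9 (4-6): L=2.3420, (cx,cy)=(1.0000,0.0000)
member 10 (5-6): L=3.8947, (cx,cy)=(0.3199,-0.9474)
solve A·x = −loads:
  F[0-1] = -258.0369 N (compression)
  F[0-2] = +1997.7256 N (tension)
  F[1-2] = -1173.3180 N (compression)
  F[1-3] = -1885.3080 N (compression)
  F[2-3] = +1390.4012 N (tension)
  F[2-4] = +1382.9761 N (tension)
  F[3-4] = -1458.7776 N (compression)
  F[3-5] = -814.0261 N (compression)
  F[4-5] = +1395.7968 N (tension)
  F[4-6] = +404.4167 N (tension)
  F[5-6] = -1264.1074 N (compression)
  Rx@0 = -1911.2900 N
  Ry@0 = +243.1295 N
  Ry@6 = +1197.6705 N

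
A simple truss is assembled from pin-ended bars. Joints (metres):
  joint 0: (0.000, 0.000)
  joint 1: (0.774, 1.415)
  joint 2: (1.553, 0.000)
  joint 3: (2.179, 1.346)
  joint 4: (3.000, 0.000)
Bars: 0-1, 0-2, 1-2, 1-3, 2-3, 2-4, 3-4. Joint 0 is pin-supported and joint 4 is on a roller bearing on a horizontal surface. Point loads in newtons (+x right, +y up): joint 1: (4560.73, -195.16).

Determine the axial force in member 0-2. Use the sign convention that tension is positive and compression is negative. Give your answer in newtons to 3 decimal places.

N=5 nodes, M=7 members, R=3 reactions → 2N=10, M+R=10
member 0 (0-1): L=1.6129, (cx,cy)=(0.4799,0.8773)
member 1 (0-2): L=1.5530, (cx,cy)=(1.0000,0.0000)
member 2 (1-2): L=1.6153, (cx,cy)=(0.4823,-0.8760)
member 3 (1-3): L=1.4067, (cx,cy)=(0.9988,-0.0491)
member 4 (2-3): L=1.4845, (cx,cy)=(0.4217,0.9067)
member 5 (2-4): L=1.4470, (cx,cy)=(1.0000,0.0000)
member 6 (3-4): L=1.5766, (cx,cy)=(0.5207,-0.8537)
solve A·x = −loads:
  F[0-1] = +2286.8751 N (tension)
  F[0-2] = +3463.2715 N (tension)
  F[1-2] = -2383.3505 N (compression)
  F[1-3] = -2316.6293 N (compression)
  F[2-3] = +2302.6204 N (tension)
  F[2-4] = +1342.8142 N (tension)
  F[3-4] = -2578.7076 N (compression)
  Rx@0 = -4560.7300 N
  Ry@0 = -2006.3356 N
  Ry@4 = +2201.4956 N

3463.272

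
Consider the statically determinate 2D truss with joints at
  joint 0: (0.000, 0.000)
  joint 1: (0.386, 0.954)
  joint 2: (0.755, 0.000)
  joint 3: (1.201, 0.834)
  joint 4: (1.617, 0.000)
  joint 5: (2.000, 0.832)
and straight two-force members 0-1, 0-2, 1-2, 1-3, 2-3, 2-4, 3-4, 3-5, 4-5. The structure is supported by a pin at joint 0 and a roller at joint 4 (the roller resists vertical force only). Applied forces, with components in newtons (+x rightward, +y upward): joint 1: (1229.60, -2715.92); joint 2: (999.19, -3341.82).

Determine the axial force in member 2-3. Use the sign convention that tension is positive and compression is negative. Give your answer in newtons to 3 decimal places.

N=6 nodes, M=9 members, R=3 reactions → 2N=12, M+R=12
member 0 (0-1): L=1.0291, (cx,cy)=(0.3751,0.9270)
member 1 (0-2): L=0.7550, (cx,cy)=(1.0000,0.0000)
member 2 (1-2): L=1.0229, (cx,cy)=(0.3607,-0.9327)
member 3 (1-3): L=0.8238, (cx,cy)=(0.9893,-0.1457)
member 4 (2-3): L=0.9458, (cx,cy)=(0.4716,0.8818)
member 5 (2-4): L=0.8620, (cx,cy)=(1.0000,0.0000)
member 6 (3-4): L=0.9320, (cx,cy)=(0.4464,-0.8949)
member 7 (3-5): L=0.7990, (cx,cy)=(1.0000,-0.0025)
member 8 (4-5): L=0.9159, (cx,cy)=(0.4182,0.9084)
solve A·x = −loads:
  F[0-1] = -3369.6284 N (compression)
  F[0-2] = +3492.6482 N (tension)
  F[1-2] = +880.9574 N (tension)
  F[1-3] = -2841.5710 N (compression)
  F[2-3] = +2857.9157 N (tension)
  F[2-4] = +1463.5374 N (tension)
  F[3-4] = -3278.8641 N (compression)
  F[3-5] = +0.0000 N (tension)
  F[4-5] = -0.0000 N (compression)
  Rx@0 = -2228.7900 N
  Ry@0 = +3123.6289 N
  Ry@4 = +2934.1111 N

2857.916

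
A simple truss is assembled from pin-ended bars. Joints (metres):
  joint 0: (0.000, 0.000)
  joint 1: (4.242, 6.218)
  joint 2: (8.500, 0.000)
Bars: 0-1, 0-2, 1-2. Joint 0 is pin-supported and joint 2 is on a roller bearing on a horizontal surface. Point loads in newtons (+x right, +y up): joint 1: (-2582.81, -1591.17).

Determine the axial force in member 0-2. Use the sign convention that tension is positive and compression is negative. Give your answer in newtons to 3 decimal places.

-750.056

N=3 nodes, M=3 members, R=3 reactions → 2N=6, M+R=6
member 0 (0-1): L=7.5272, (cx,cy)=(0.5636,0.8261)
member 1 (0-2): L=8.5000, (cx,cy)=(1.0000,0.0000)
member 2 (1-2): L=7.5362, (cx,cy)=(0.5650,-0.8251)
solve A·x = −loads:
  F[0-1] = -3252.1046 N (compression)
  F[0-2] = -750.0558 N (compression)
  F[1-2] = +1327.5152 N (tension)
  Rx@0 = +2582.8100 N
  Ry@0 = +2686.4841 N
  Ry@2 = -1095.3141 N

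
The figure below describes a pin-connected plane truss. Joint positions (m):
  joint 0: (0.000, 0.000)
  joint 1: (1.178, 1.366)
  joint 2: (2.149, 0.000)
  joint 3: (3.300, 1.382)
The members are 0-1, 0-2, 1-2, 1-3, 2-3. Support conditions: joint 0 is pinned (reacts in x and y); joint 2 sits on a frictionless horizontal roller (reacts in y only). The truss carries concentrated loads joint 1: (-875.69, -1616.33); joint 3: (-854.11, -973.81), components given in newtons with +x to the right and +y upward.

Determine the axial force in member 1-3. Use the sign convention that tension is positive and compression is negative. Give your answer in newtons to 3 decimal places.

N=4 nodes, M=5 members, R=3 reactions → 2N=8, M+R=8
member 0 (0-1): L=1.8038, (cx,cy)=(0.6531,0.7573)
member 1 (0-2): L=2.1490, (cx,cy)=(1.0000,0.0000)
member 2 (1-2): L=1.6759, (cx,cy)=(0.5794,-0.8151)
member 3 (1-3): L=2.1221, (cx,cy)=(1.0000,0.0075)
member 4 (2-3): L=1.7985, (cx,cy)=(0.6400,0.7684)
solve A·x = −loads:
  F[0-1] = -1735.9723 N (compression)
  F[0-2] = -596.0865 N (compression)
  F[1-2] = -370.5377 N (compression)
  F[1-3] = -43.3448 N (compression)
  F[2-3] = -1266.8905 N (compression)
  Rx@0 = +1729.8000 N
  Ry@0 = +1314.6457 N
  Ry@2 = +1275.4943 N

-43.345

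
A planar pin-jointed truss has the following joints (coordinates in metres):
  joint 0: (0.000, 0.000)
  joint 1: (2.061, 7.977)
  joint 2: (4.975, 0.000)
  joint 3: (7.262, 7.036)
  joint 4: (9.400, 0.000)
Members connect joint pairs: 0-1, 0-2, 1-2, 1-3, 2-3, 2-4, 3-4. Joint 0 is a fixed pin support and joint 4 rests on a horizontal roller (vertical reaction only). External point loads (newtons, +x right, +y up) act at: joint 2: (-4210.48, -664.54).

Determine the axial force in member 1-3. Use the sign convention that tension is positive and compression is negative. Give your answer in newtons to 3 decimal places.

-212.300

N=5 nodes, M=7 members, R=3 reactions → 2N=10, M+R=10
member 0 (0-1): L=8.2389, (cx,cy)=(0.2502,0.9682)
member 1 (0-2): L=4.9750, (cx,cy)=(1.0000,0.0000)
member 2 (1-2): L=8.4926, (cx,cy)=(0.3431,-0.9393)
member 3 (1-3): L=5.2854, (cx,cy)=(0.9840,-0.1780)
member 4 (2-3): L=7.3984, (cx,cy)=(0.3091,0.9510)
member 5 (2-4): L=4.4250, (cx,cy)=(1.0000,0.0000)
member 6 (3-4): L=7.3537, (cx,cy)=(0.2907,-0.9568)
solve A·x = −loads:
  F[0-1] = -323.1013 N (compression)
  F[0-2] = -4129.6551 N (compression)
  F[1-2] = +373.2880 N (tension)
  F[1-3] = -212.3003 N (compression)
  F[2-3] = +330.0808 N (tension)
  F[2-4] = +106.8731 N (tension)
  F[3-4] = -367.5904 N (compression)
  Rx@0 = +4210.4800 N
  Ry@0 = +312.8287 N
  Ry@4 = +351.7113 N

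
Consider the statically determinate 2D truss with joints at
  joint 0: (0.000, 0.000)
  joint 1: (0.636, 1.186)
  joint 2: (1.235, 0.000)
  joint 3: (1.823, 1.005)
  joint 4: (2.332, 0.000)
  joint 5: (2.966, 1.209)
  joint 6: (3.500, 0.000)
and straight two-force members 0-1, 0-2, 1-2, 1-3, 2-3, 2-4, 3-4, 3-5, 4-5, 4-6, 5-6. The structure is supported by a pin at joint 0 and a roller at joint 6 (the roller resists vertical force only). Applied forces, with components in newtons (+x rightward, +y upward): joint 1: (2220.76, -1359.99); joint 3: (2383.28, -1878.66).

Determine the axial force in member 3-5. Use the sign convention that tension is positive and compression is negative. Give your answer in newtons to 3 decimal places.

N=7 nodes, M=11 members, R=3 reactions → 2N=14, M+R=14
member 0 (0-1): L=1.3458, (cx,cy)=(0.4726,0.8813)
member 1 (0-2): L=1.2350, (cx,cy)=(1.0000,0.0000)
member 2 (1-2): L=1.3287, (cx,cy)=(0.4508,-0.8926)
member 3 (1-3): L=1.2007, (cx,cy)=(0.9886,-0.1507)
member 4 (2-3): L=1.1644, (cx,cy)=(0.5050,0.8631)
member 5 (2-4): L=1.0970, (cx,cy)=(1.0000,0.0000)
member 6 (3-4): L=1.1265, (cx,cy)=(0.4518,-0.8921)
member 7 (3-5): L=1.1611, (cx,cy)=(0.9844,0.1757)
member 8 (4-5): L=1.3652, (cx,cy)=(0.4644,0.8856)
member 9 (4-6): L=1.1680, (cx,cy)=(1.0000,0.0000)
member 10 (5-6): L=1.3217, (cx,cy)=(0.4040,-0.9147)
solve A·x = −loads:
  F[0-1] = -653.7582 N (compression)
  F[0-2] = +4913.0012 N (tension)
  F[1-2] = -483.2076 N (compression)
  F[1-3] = -2338.6036 N (compression)
  F[2-3] = +499.7169 N (tension)
  F[2-4] = +4442.8074 N (tension)
  F[3-4] = -3552.2542 N (compression)
  F[3-5] = -2882.6593 N (compression)
  F[4-5] = +3578.2898 N (tension)
  F[4-6] = +1175.9949 N (tension)
  F[5-6] = -2910.6526 N (compression)
  Rx@0 = -4604.0400 N
  Ry@0 = +576.1447 N
  Ry@6 = +2662.5053 N

-2882.659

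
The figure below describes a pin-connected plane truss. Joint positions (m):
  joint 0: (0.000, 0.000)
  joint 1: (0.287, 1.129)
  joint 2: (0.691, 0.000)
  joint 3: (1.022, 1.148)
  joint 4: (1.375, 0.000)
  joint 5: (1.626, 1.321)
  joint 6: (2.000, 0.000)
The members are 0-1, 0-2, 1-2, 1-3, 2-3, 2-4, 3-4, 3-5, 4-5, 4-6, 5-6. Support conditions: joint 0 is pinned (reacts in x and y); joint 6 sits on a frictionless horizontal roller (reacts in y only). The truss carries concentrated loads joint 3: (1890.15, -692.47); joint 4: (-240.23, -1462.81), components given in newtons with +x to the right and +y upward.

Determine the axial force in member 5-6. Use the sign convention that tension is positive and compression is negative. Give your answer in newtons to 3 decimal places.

-2540.562

N=7 nodes, M=11 members, R=3 reactions → 2N=14, M+R=14
member 0 (0-1): L=1.1649, (cx,cy)=(0.2464,0.9692)
member 1 (0-2): L=0.6910, (cx,cy)=(1.0000,0.0000)
member 2 (1-2): L=1.1991, (cx,cy)=(0.3369,-0.9415)
member 3 (1-3): L=0.7352, (cx,cy)=(0.9997,0.0258)
member 4 (2-3): L=1.1948, (cx,cy)=(0.2770,0.9609)
member 5 (2-4): L=0.6840, (cx,cy)=(1.0000,0.0000)
member 6 (3-4): L=1.2010, (cx,cy)=(0.2939,-0.9558)
member 7 (3-5): L=0.6283, (cx,cy)=(0.9613,0.2754)
member 8 (4-5): L=1.3446, (cx,cy)=(0.1867,0.9824)
member 9 (4-6): L=0.6250, (cx,cy)=(1.0000,0.0000)
member 10 (5-6): L=1.3729, (cx,cy)=(0.2724,-0.9622)
solve A·x = −loads:
  F[0-1] = +298.3981 N (tension)
  F[0-2] = +1576.4032 N (tension)
  F[1-2] = -302.3432 N (compression)
  F[1-3] = +175.4401 N (tension)
  F[2-3] = +296.2628 N (tension)
  F[2-4] = +1392.4613 N (tension)
  F[3-4] = -1393.5478 N (compression)
  F[3-5] = -1272.2957 N (compression)
  F[4-5] = +2844.8120 N (tension)
  F[4-6] = +692.0784 N (tension)
  F[5-6] = -2540.5621 N (compression)
  Rx@0 = -1649.9200 N
  Ry@0 = -289.2001 N
  Ry@6 = +2444.4801 N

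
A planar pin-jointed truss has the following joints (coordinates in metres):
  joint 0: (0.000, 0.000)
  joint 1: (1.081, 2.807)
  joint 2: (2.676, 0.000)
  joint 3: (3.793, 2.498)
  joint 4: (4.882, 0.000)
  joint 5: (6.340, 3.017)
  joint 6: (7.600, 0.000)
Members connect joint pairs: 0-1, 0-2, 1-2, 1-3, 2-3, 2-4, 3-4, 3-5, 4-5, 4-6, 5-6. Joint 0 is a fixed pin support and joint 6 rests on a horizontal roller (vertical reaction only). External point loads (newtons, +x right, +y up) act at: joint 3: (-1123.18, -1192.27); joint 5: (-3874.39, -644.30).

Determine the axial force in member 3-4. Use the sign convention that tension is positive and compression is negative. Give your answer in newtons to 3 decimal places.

841.506

N=7 nodes, M=11 members, R=3 reactions → 2N=14, M+R=14
member 0 (0-1): L=3.0080, (cx,cy)=(0.3594,0.9332)
member 1 (0-2): L=2.6760, (cx,cy)=(1.0000,0.0000)
member 2 (1-2): L=3.2285, (cx,cy)=(0.4940,-0.8694)
member 3 (1-3): L=2.7295, (cx,cy)=(0.9936,-0.1132)
member 4 (2-3): L=2.7364, (cx,cy)=(0.4082,0.9129)
member 5 (2-4): L=2.2060, (cx,cy)=(1.0000,0.0000)
member 6 (3-4): L=2.7251, (cx,cy)=(0.3996,-0.9167)
member 7 (3-5): L=2.5993, (cx,cy)=(0.9799,0.1997)
member 8 (4-5): L=3.3508, (cx,cy)=(0.4351,0.9004)
member 9 (4-6): L=2.7180, (cx,cy)=(1.0000,0.0000)
member 10 (5-6): L=3.2695, (cx,cy)=(0.3854,-0.9228)
solve A·x = −loads:
  F[0-1] = -2798.1977 N (compression)
  F[0-2] = -3991.9536 N (compression)
  F[1-2] = +3352.1800 N (tension)
  F[1-3] = -2678.9354 N (compression)
  F[2-3] = -3192.6349 N (compression)
  F[2-4] = -1032.6039 N (compression)
  F[3-4] = +841.5059 N (tension)
  F[3-5] = -3243.3816 N (compression)
  F[4-5] = -856.7443 N (compression)
  F[4-6] = -323.5338 N (compression)
  F[5-6] = +839.5290 N (tension)
  Rx@0 = +4997.5700 N
  Ry@0 = +2611.2537 N
  Ry@6 = -774.6837 N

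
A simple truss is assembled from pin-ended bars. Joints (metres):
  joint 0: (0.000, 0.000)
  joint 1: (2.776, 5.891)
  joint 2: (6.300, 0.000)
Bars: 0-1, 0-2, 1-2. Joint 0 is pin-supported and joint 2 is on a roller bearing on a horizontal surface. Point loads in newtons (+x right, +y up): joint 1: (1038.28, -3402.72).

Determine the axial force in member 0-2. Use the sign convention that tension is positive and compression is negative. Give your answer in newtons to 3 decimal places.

1477.694

N=3 nodes, M=3 members, R=3 reactions → 2N=6, M+R=6
member 0 (0-1): L=6.5123, (cx,cy)=(0.4263,0.9046)
member 1 (0-2): L=6.3000, (cx,cy)=(1.0000,0.0000)
member 2 (1-2): L=6.8646, (cx,cy)=(0.5134,-0.8582)
solve A·x = −loads:
  F[0-1] = -1030.8344 N (compression)
  F[0-2] = +1477.6941 N (tension)
  F[1-2] = -2878.4758 N (compression)
  Rx@0 = -1038.2800 N
  Ry@0 = +932.4885 N
  Ry@2 = +2470.2315 N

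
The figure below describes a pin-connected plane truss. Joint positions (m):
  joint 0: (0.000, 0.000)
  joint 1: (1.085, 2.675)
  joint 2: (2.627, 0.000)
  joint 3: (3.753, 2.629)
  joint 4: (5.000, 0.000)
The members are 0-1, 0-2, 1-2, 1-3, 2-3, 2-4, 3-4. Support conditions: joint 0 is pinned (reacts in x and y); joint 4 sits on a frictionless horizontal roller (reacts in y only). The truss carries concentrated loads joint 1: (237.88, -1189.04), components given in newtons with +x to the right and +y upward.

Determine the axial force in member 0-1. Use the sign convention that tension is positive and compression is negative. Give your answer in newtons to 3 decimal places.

N=5 nodes, M=7 members, R=3 reactions → 2N=10, M+R=10
member 0 (0-1): L=2.8867, (cx,cy)=(0.3759,0.9267)
member 1 (0-2): L=2.6270, (cx,cy)=(1.0000,0.0000)
member 2 (1-2): L=3.0876, (cx,cy)=(0.4994,-0.8664)
member 3 (1-3): L=2.6684, (cx,cy)=(0.9999,-0.0172)
member 4 (2-3): L=2.8600, (cx,cy)=(0.3937,0.9192)
member 5 (2-4): L=2.3730, (cx,cy)=(1.0000,0.0000)
member 6 (3-4): L=2.9098, (cx,cy)=(0.4286,-0.9035)
solve A·x = −loads:
  F[0-1] = -867.3519 N (compression)
  F[0-2] = +563.8880 N (tension)
  F[1-2] = -437.8479 N (compression)
  F[1-3] = -345.2720 N (compression)
  F[2-3] = +412.6640 N (tension)
  F[2-4] = +182.7514 N (tension)
  F[3-4] = -426.4323 N (compression)
  Rx@0 = -237.8800 N
  Ry@0 = +803.7525 N
  Ry@4 = +385.2875 N

-867.352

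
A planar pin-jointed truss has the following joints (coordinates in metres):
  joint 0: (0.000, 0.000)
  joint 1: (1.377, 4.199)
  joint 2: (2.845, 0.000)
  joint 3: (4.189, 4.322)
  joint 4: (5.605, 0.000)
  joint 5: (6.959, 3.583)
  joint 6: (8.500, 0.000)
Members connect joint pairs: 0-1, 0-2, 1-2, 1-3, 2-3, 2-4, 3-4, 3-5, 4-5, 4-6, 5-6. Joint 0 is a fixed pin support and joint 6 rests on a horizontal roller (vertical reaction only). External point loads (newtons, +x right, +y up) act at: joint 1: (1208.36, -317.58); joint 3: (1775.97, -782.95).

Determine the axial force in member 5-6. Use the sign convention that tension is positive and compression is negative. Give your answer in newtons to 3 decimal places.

-2108.837

N=7 nodes, M=11 members, R=3 reactions → 2N=14, M+R=14
member 0 (0-1): L=4.4190, (cx,cy)=(0.3116,0.9502)
member 1 (0-2): L=2.8450, (cx,cy)=(1.0000,0.0000)
member 2 (1-2): L=4.4482, (cx,cy)=(0.3300,-0.9440)
member 3 (1-3): L=2.8147, (cx,cy)=(0.9990,0.0437)
member 4 (2-3): L=4.5261, (cx,cy)=(0.2969,0.9549)
member 5 (2-4): L=2.7600, (cx,cy)=(1.0000,0.0000)
member 6 (3-4): L=4.5480, (cx,cy)=(0.3113,-0.9503)
member 7 (3-5): L=2.8669, (cx,cy)=(0.9662,-0.2578)
member 8 (4-5): L=3.8303, (cx,cy)=(0.3535,0.9354)
member 9 (4-6): L=2.8950, (cx,cy)=(1.0000,0.0000)
member 10 (5-6): L=3.9003, (cx,cy)=(0.3951,-0.9186)
solve A·x = −loads:
  F[0-1] = +880.5756 N (tension)
  F[0-2] = +2709.9359 N (tension)
  F[1-2] = -1247.0299 N (compression)
  F[1-3] = -522.9207 N (compression)
  F[2-3] = +1232.7668 N (tension)
  F[2-4] = +1932.3319 N (tension)
  F[3-4] = -1639.3945 N (compression)
  F[3-5] = -1471.6520 N (compression)
  F[4-5] = +1665.4411 N (tension)
  F[4-6] = +833.1905 N (tension)
  F[5-6] = -2108.8367 N (compression)
  Rx@0 = -2984.3300 N
  Ry@0 = -836.7325 N
  Ry@6 = +1937.2625 N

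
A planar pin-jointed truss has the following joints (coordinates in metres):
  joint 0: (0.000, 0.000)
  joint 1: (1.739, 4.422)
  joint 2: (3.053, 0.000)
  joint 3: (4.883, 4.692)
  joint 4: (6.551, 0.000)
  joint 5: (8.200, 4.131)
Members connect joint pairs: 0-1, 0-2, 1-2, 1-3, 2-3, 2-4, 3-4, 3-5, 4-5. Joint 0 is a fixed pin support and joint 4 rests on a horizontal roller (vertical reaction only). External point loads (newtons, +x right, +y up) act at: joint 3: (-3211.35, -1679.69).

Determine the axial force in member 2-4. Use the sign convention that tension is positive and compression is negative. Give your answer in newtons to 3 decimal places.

-372.578

N=6 nodes, M=9 members, R=3 reactions → 2N=12, M+R=12
member 0 (0-1): L=4.7517, (cx,cy)=(0.3660,0.9306)
member 1 (0-2): L=3.0530, (cx,cy)=(1.0000,0.0000)
member 2 (1-2): L=4.6131, (cx,cy)=(0.2848,-0.9586)
member 3 (1-3): L=3.1556, (cx,cy)=(0.9963,0.0856)
member 4 (2-3): L=5.0362, (cx,cy)=(0.3634,0.9316)
member 5 (2-4): L=3.4980, (cx,cy)=(1.0000,0.0000)
member 6 (3-4): L=4.9797, (cx,cy)=(0.3350,-0.9422)
member 7 (3-5): L=3.3641, (cx,cy)=(0.9860,-0.1668)
member 8 (4-5): L=4.4480, (cx,cy)=(0.3707,0.9287)
solve A·x = −loads:
  F[0-1] = -2931.0807 N (compression)
  F[0-2] = -2138.6392 N (compression)
  F[1-2] = +2681.0919 N (tension)
  F[1-3] = -1843.1552 N (compression)
  F[2-3] = -2758.5860 N (compression)
  F[2-4] = -372.5779 N (compression)
  F[3-4] = +1112.2984 N (tension)
  F[3-5] = +0.0000 N (tension)
  F[4-5] = -0.0000 N (compression)
  Rx@0 = +3211.3500 N
  Ry@0 = +2727.7327 N
  Ry@4 = -1048.0427 N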